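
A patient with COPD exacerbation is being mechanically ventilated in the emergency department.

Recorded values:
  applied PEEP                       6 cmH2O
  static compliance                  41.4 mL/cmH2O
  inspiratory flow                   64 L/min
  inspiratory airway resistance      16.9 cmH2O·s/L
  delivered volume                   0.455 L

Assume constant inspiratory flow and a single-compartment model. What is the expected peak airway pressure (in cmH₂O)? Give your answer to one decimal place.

35.0

Flow: 64 L/min ÷ 60 = 1.0667 L/s.
Equation of motion (constant flow): PIP = Vt/C + R·V̇ + PEEP.
PIP = 455/41.4 + 16.9×1.0667 + 6 = 10.99 + 18.027 + 6 = 35.017 cmH2O.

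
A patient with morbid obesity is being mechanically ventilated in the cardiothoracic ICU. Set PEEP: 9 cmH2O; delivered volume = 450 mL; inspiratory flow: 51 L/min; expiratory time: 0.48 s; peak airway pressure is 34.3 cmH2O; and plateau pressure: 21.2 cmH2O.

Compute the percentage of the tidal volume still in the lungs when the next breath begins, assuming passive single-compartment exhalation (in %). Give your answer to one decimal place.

Flow: 51 L/min ÷ 60 = 0.85 L/s.
R = (PIP − Pplat)/V̇ = (34.3 − 21.2) / 0.85 = 13.1/0.85 = 15.412 cmH2O·s/L.
C = Vt/(Pplat − PEEP) = 450.0 / (21.2 − 9) = 450.0/12.2 = 36.885 mL/cmH2O.
τ = R × C = 15.412 × 0.03689 L/cmH2O = 0.5685 s.
Fraction remaining at end-expiration = e^(−Te/τ) = e^(−0.48/0.5685) = 0.4298 → 42.98%.

43.0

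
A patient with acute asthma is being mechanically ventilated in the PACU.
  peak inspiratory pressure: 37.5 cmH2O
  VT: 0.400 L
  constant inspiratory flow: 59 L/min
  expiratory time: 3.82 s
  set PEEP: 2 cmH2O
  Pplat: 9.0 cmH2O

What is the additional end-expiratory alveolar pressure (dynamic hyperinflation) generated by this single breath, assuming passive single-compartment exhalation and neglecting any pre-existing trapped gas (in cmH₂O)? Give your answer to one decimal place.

Flow: 59 L/min ÷ 60 = 0.9833 L/s.
R = (PIP − Pplat)/V̇ = (37.5 − 9.0) / 0.9833 = 28.5/0.9833 = 28.984 cmH2O·s/L.
C = Vt/(Pplat − PEEP) = 400.0 / (9.0 − 2) = 400.0/7.0 = 57.143 mL/cmH2O.
τ = R × C = 28.984 × 0.05714 L/cmH2O = 1.656 s.
Fraction remaining = e^(−Te/τ) = e^(−3.82/1.656) = 0.09958; trapped volume = 400.0 × 0.09958 = 39.832 mL.
Additional alveolar pressure from trapping ≈ V_trapped / C = 39.832 / 57.143 = 0.6971 cmH2O.

0.7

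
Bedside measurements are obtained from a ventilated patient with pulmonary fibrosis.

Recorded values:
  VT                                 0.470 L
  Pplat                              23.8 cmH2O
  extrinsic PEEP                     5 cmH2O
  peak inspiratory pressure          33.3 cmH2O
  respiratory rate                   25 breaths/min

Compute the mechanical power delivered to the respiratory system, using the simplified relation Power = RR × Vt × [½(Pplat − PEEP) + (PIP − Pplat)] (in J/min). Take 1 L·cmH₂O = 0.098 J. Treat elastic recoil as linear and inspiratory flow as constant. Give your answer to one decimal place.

21.8

Per-breath work = Vt × [½(Pplat−PEEP) + (PIP−Pplat)] = 0.470 × [0.5×18.8 + 9.5] = 0.470 × 18.9 = 8.883 L·cmH2O.
Power = 25 × 8.883 = 222.08 L·cmH2O/min.
× 0.098 J/(L·cmH2O) → 21.764 J/min.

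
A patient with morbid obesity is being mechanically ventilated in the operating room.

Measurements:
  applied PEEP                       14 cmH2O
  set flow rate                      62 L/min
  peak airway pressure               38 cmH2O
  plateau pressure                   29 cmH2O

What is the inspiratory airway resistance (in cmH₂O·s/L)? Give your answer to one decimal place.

8.7

Flow: 62 L/min ÷ 60 = 1.0333 L/s.
Raw = (PIP − Pplat) / flow = (38 − 29) / 1.0333 = 9.0 / 1.0333 = 8.71 cmH2O·s/L.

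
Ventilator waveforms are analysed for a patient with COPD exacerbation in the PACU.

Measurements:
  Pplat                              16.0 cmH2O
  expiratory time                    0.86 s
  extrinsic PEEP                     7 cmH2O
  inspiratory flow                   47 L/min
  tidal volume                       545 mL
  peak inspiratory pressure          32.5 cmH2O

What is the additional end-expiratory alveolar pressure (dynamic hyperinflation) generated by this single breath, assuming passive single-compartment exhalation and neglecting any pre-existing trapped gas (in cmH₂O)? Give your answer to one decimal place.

4.6

Flow: 47 L/min ÷ 60 = 0.7833 L/s.
R = (PIP − Pplat)/V̇ = (32.5 − 16.0) / 0.7833 = 16.5/0.7833 = 21.065 cmH2O·s/L.
C = Vt/(Pplat − PEEP) = 545.0 / (16.0 − 7) = 545.0/9.0 = 60.556 mL/cmH2O.
τ = R × C = 21.065 × 0.06056 L/cmH2O = 1.276 s.
Fraction remaining = e^(−Te/τ) = e^(−0.86/1.276) = 0.5097; trapped volume = 545.0 × 0.5097 = 277.79 mL.
Additional alveolar pressure from trapping ≈ V_trapped / C = 277.79 / 60.556 = 4.587 cmH2O.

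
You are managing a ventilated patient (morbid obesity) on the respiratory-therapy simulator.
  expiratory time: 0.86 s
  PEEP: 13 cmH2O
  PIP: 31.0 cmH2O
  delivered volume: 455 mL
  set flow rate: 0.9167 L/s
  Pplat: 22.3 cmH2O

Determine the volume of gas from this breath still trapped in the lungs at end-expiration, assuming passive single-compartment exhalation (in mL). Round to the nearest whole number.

71

R = (PIP − Pplat)/V̇ = (31.0 − 22.3) / 0.9167 = 8.7/0.9167 = 9.491 cmH2O·s/L.
C = Vt/(Pplat − PEEP) = 455.0 / (22.3 − 13) = 455.0/9.3 = 48.925 mL/cmH2O.
τ = R × C = 9.491 × 0.04893 L/cmH2O = 0.4644 s.
Fraction remaining = e^(−Te/τ) = e^(−0.86/0.4644) = 0.1569.
Trapped volume = 455.0 × 0.1569 = 71.39 mL.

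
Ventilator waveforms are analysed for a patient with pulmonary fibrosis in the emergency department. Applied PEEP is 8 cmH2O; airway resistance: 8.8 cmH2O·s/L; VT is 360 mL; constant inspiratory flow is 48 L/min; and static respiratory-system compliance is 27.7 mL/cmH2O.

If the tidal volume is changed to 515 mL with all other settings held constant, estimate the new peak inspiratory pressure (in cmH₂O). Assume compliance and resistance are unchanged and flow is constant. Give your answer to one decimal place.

33.6

Flow: 48 L/min ÷ 60 = 0.8 L/s.
PIP = Vt/C + R·V̇ + PEEP (constant-flow equation of motion).
Only the elastic term changes: ΔPIP = ΔVt / C = (515 − 360) / 27.7 = 5.596 cmH2O.
Original PIP = 360/27.7 + 8.8×0.8 + 8 = 28.036 cmH2O; new PIP = 28.036 + (5.596) = 33.632 cmH2O.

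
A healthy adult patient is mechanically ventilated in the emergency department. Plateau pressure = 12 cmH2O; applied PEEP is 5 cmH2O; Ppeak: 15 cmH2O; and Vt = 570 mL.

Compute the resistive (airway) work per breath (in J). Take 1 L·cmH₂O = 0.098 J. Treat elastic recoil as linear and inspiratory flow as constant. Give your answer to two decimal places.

With constant inspiratory flow the resistive pressure is constant at PIP − Pplat = 15 − 12 = 3.0 cmH2O, so resistive work = 3.0 × 0.570 = 1.71 L·cmH2O.
× 0.098 J/(L·cmH2O) → 0.1676 J.

0.17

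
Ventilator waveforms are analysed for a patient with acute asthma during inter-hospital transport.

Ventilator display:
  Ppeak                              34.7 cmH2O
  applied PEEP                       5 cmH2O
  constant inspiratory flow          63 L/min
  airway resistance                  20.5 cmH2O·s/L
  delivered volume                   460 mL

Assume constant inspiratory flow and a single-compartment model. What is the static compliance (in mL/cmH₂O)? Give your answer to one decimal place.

56.3

Flow: 63 L/min ÷ 60 = 1.05 L/s.
Equation of motion (constant flow): PIP = Vt/C + R·V̇ + PEEP.
Vt/C = PIP − R·V̇ − PEEP = 34.7 − 20.5×1.05 − 5 = 34.7 − 21.525 − 5 = 8.175 cmH2O.
C = Vt / 8.175 = 460 / 8.175 = 56.269 mL/cmH2O.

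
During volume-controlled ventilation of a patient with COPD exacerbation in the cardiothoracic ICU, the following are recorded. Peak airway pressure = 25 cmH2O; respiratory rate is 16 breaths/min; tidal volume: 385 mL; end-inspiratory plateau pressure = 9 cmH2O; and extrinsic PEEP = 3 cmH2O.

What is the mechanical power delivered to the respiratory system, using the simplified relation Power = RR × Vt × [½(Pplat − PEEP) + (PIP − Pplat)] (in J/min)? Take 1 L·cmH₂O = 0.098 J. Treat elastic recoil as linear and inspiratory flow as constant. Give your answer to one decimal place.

11.5

Per-breath work = Vt × [½(Pplat−PEEP) + (PIP−Pplat)] = 0.385 × [0.5×6.0 + 16.0] = 0.385 × 19.0 = 7.315 L·cmH2O.
Power = 16 × 7.315 = 117.04 L·cmH2O/min.
× 0.098 J/(L·cmH2O) → 11.47 J/min.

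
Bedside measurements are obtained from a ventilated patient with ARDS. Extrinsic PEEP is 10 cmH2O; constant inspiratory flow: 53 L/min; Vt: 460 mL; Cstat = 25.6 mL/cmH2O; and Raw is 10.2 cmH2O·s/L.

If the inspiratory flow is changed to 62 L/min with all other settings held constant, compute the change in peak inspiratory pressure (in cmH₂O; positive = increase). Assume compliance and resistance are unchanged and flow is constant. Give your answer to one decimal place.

Flow: 53 L/min ÷ 60 = 0.8833 L/s.
New flow: 62 L/min ÷ 60 = 1.0333 L/s.
PIP = Vt/C + R·V̇ + PEEP (constant-flow equation of motion).
Only the resistive term changes: ΔPIP = R × ΔV̇ = 10.2 × (1.0333 − 0.8833) = 10.2 × 0.15 = 1.53 cmH2O.

1.5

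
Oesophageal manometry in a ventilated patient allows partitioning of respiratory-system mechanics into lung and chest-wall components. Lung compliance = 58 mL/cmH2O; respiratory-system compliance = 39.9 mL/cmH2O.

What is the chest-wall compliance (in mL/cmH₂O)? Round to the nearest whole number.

128

1/Ccw = 1/Crs − 1/CL.
1/Ccw = 1/39.9 − 1/58 = 0.007821.
Ccw = 127.86 mL/cmH2O.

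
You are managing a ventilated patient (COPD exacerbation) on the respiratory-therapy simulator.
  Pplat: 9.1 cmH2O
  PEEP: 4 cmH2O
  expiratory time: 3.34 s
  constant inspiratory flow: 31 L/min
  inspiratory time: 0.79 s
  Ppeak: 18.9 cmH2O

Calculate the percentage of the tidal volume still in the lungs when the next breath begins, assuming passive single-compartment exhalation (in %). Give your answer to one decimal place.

Flow: 31 L/min ÷ 60 = 0.5167 L/s.
Vt = flow × Ti = 0.5167 L/s × 0.79 s × 1000 mL/L = 408.19 mL.
R = (PIP − Pplat)/V̇ = (18.9 − 9.1) / 0.5167 = 9.8/0.5167 = 18.967 cmH2O·s/L.
C = Vt/(Pplat − PEEP) = 408.19 / (9.1 − 4) = 408.19/5.1 = 80.037 mL/cmH2O.
τ = R × C = 18.967 × 0.08004 L/cmH2O = 1.518 s.
Fraction remaining at end-expiration = e^(−Te/τ) = e^(−3.34/1.518) = 0.1108 → 11.08%.

11.1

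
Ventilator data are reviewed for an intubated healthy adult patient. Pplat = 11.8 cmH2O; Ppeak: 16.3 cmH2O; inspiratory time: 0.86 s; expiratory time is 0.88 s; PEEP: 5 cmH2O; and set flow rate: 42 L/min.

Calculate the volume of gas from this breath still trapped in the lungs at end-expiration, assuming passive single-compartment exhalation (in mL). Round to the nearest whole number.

Flow: 42 L/min ÷ 60 = 0.7 L/s.
Vt = flow × Ti = 0.7 L/s × 0.86 s × 1000 mL/L = 602.0 mL.
R = (PIP − Pplat)/V̇ = (16.3 − 11.8) / 0.7 = 4.5/0.7 = 6.429 cmH2O·s/L.
C = Vt/(Pplat − PEEP) = 602.0 / (11.8 − 5) = 602.0/6.8 = 88.529 mL/cmH2O.
τ = R × C = 6.429 × 0.08853 L/cmH2O = 0.5692 s.
Fraction remaining = e^(−Te/τ) = e^(−0.88/0.5692) = 0.2131.
Trapped volume = 602.0 × 0.2131 = 128.29 mL.

128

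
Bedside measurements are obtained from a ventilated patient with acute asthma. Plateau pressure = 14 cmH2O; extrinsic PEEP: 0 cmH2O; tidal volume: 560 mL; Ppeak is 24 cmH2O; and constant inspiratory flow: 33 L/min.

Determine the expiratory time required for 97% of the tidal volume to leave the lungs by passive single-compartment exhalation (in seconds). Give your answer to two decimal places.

Flow: 33 L/min ÷ 60 = 0.55 L/s.
R = (PIP − Pplat)/V̇ = (24 − 14) / 0.55 = 10.0/0.55 = 18.182 cmH2O·s/L.
C = Vt/(Pplat − PEEP) = 560.0 / (14 − 0) = 560.0/14.0 = 40.0 mL/cmH2O.
τ = R × C = 18.182 × 0.04 L/cmH2O = 0.7273 s.
t = −τ·ln(1 − 0.97) = −0.7273·ln(0.03) = 2.55 s.

2.55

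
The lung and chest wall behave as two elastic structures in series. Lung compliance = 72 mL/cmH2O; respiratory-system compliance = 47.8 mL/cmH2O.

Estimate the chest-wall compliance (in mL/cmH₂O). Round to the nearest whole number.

1/Ccw = 1/Crs − 1/CL.
1/Ccw = 1/47.8 − 1/72 = 0.007032.
Ccw = 142.21 mL/cmH2O.

142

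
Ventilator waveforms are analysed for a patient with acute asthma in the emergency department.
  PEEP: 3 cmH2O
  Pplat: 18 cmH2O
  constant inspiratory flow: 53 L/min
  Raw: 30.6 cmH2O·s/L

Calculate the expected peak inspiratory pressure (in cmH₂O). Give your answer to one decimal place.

Flow: 53 L/min ÷ 60 = 0.8833 L/s.
PIP = Pplat + Raw × flow = 18 + 30.6 × 0.8833 = 18 + 27.029 = 45.029 cmH2O.

45.0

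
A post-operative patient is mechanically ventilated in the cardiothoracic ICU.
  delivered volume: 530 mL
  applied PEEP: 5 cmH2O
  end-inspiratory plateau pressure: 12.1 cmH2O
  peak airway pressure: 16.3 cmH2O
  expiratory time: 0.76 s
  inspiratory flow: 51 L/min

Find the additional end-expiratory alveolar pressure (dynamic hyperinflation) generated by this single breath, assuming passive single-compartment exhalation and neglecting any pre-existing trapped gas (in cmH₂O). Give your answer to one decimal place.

0.9

Flow: 51 L/min ÷ 60 = 0.85 L/s.
R = (PIP − Pplat)/V̇ = (16.3 − 12.1) / 0.85 = 4.2/0.85 = 4.941 cmH2O·s/L.
C = Vt/(Pplat − PEEP) = 530.0 / (12.1 − 5) = 530.0/7.1 = 74.648 mL/cmH2O.
τ = R × C = 4.941 × 0.07465 L/cmH2O = 0.3688 s.
Fraction remaining = e^(−Te/τ) = e^(−0.76/0.3688) = 0.1274; trapped volume = 530.0 × 0.1274 = 67.522 mL.
Additional alveolar pressure from trapping ≈ V_trapped / C = 67.522 / 74.648 = 0.9045 cmH2O.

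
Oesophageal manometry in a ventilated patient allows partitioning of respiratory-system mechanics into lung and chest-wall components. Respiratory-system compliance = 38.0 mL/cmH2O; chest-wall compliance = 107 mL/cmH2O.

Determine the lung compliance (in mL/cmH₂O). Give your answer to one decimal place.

1/CL = 1/Crs − 1/Ccw.
1/CL = 1/38.0 − 1/107 = 0.01697.
CL = 58.928 mL/cmH2O.

58.9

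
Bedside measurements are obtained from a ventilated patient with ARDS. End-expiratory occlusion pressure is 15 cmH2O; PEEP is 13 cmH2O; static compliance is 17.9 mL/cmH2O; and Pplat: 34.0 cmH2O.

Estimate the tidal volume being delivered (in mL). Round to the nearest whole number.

340

End-expiratory occlusion gives total PEEP = 15 cmH2O (intrinsic PEEP = 15 − 13 = 2). Use total PEEP for the elastic gradient.
Vt = Cstat × (Pplat − PEEPtotal) = 17.9 × (34.0 − 15) = 17.9 × 19.0 = 340.1 mL.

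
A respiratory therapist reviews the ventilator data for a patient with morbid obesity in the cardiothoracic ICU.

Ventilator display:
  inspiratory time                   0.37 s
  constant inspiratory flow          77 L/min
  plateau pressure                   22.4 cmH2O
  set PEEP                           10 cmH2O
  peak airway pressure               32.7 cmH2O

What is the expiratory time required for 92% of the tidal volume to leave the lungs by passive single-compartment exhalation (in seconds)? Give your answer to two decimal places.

0.78

Flow: 77 L/min ÷ 60 = 1.2833 L/s.
Vt = flow × Ti = 1.2833 L/s × 0.37 s × 1000 mL/L = 474.82 mL.
R = (PIP − Pplat)/V̇ = (32.7 − 22.4) / 1.2833 = 10.3/1.2833 = 8.026 cmH2O·s/L.
C = Vt/(Pplat − PEEP) = 474.82 / (22.4 − 10) = 474.82/12.4 = 38.292 mL/cmH2O.
τ = R × C = 8.026 × 0.03829 L/cmH2O = 0.3073 s.
t = −τ·ln(1 − 0.92) = −0.3073·ln(0.08) = 0.7762 s.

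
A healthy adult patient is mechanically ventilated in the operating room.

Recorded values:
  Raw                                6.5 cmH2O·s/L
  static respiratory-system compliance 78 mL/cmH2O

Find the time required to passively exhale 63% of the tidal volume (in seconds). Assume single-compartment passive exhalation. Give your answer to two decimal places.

0.50

τ = R × C = 6.5 × 78 mL/cmH2O = 6.5 × 0.078 L/cmH2O = 0.507 s.
Exhaled fraction f = 1 − e^(−t/τ) → t = −τ·ln(1 − f) = −0.507·ln(0.37) = 0.5041 s.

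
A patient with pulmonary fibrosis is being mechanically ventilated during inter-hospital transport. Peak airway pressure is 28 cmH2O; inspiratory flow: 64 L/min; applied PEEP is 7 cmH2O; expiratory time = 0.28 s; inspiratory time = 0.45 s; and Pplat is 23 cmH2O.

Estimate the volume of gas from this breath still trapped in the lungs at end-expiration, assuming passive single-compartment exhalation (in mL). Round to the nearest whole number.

Flow: 64 L/min ÷ 60 = 1.0667 L/s.
Vt = flow × Ti = 1.0667 L/s × 0.45 s × 1000 mL/L = 480.02 mL.
R = (PIP − Pplat)/V̇ = (28 − 23) / 1.0667 = 5.0/1.0667 = 4.687 cmH2O·s/L.
C = Vt/(Pplat − PEEP) = 480.02 / (23 − 7) = 480.02/16.0 = 30.001 mL/cmH2O.
τ = R × C = 4.687 × 0.03 L/cmH2O = 0.1406 s.
Fraction remaining = e^(−Te/τ) = e^(−0.28/0.1406) = 0.1365.
Trapped volume = 480.02 × 0.1365 = 65.523 mL.

66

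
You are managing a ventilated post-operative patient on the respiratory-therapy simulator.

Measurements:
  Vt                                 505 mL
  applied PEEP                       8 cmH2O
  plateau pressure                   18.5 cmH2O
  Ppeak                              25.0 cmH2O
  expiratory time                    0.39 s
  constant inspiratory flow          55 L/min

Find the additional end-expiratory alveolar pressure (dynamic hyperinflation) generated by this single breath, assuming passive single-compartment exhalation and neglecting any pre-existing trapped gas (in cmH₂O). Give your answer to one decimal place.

Flow: 55 L/min ÷ 60 = 0.9167 L/s.
R = (PIP − Pplat)/V̇ = (25.0 − 18.5) / 0.9167 = 6.5/0.9167 = 7.091 cmH2O·s/L.
C = Vt/(Pplat − PEEP) = 505.0 / (18.5 − 8) = 505.0/10.5 = 48.095 mL/cmH2O.
τ = R × C = 7.091 × 0.0481 L/cmH2O = 0.3411 s.
Fraction remaining = e^(−Te/τ) = e^(−0.39/0.3411) = 0.3187; trapped volume = 505.0 × 0.3187 = 160.94 mL.
Additional alveolar pressure from trapping ≈ V_trapped / C = 160.94 / 48.095 = 3.346 cmH2O.

3.3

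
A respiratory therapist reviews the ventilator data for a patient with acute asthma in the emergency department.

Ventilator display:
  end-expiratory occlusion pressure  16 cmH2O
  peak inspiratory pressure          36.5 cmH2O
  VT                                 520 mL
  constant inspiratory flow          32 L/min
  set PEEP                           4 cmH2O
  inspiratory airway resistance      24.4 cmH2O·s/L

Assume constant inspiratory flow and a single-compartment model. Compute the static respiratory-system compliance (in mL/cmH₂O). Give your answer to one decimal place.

Flow: 32 L/min ÷ 60 = 0.5333 L/s.
Total PEEP = 16 cmH2O (set 4 + intrinsic 12); this is the baseline alveolar pressure.
Equation of motion (constant flow): PIP = Vt/C + R·V̇ + PEEP.
Vt/C = PIP − R·V̇ − PEEP = 36.5 − 24.4×0.5333 − 16 = 36.5 − 13.013 − 16 = 7.487 cmH2O.
C = Vt / 7.487 = 520 / 7.487 = 69.454 mL/cmH2O.

69.5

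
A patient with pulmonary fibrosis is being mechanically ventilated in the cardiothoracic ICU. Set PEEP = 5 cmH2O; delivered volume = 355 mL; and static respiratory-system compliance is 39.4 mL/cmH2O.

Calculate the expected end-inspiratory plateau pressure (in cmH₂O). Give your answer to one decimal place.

14.0

Pplat = PEEP + Vt / Cstat = 5 + 355 / 39.4 = 5 + 9.01 = 14.01 cmH2O.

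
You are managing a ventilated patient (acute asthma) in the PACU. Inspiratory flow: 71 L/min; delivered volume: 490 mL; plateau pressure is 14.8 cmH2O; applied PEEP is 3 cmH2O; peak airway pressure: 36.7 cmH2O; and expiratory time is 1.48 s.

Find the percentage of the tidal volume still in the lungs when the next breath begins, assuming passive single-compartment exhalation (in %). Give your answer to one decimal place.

Flow: 71 L/min ÷ 60 = 1.1833 L/s.
R = (PIP − Pplat)/V̇ = (36.7 − 14.8) / 1.1833 = 21.9/1.1833 = 18.508 cmH2O·s/L.
C = Vt/(Pplat − PEEP) = 490.0 / (14.8 − 3) = 490.0/11.8 = 41.525 mL/cmH2O.
τ = R × C = 18.508 × 0.04153 L/cmH2O = 0.7686 s.
Fraction remaining at end-expiration = e^(−Te/τ) = e^(−1.48/0.7686) = 0.1458 → 14.58%.

14.6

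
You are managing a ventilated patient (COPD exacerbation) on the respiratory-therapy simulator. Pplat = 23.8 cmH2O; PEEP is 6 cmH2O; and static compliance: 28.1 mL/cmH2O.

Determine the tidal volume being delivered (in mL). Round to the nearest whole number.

500

Vt = Cstat × (Pplat − PEEP) = 28.1 × (23.8 − 6) = 28.1 × 17.8 = 500.18 mL.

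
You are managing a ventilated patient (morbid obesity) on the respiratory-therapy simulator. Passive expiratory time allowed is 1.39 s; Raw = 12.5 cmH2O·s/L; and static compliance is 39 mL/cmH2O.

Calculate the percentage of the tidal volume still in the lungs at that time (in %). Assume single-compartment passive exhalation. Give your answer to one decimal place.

τ = R × C = 12.5 × 39 mL/cmH2O = 12.5 × 0.039 L/cmH2O = 0.4875 s.
Passive exhalation: V(t)/V₀ = e^(−t/τ) = e^(−1.39/0.4875) = 0.05777.
Fraction remaining = 0.05777 → 5.777%.

5.8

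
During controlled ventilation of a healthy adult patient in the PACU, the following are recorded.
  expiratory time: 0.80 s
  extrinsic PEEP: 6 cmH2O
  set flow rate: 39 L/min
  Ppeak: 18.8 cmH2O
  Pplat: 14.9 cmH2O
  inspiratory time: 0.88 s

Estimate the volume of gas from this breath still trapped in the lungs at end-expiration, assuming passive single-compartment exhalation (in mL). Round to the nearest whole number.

72

Flow: 39 L/min ÷ 60 = 0.65 L/s.
Vt = flow × Ti = 0.65 L/s × 0.88 s × 1000 mL/L = 572.0 mL.
R = (PIP − Pplat)/V̇ = (18.8 − 14.9) / 0.65 = 3.9/0.65 = 6.0 cmH2O·s/L.
C = Vt/(Pplat − PEEP) = 572.0 / (14.9 − 6) = 572.0/8.9 = 64.27 mL/cmH2O.
τ = R × C = 6.0 × 0.06427 L/cmH2O = 0.3856 s.
Fraction remaining = e^(−Te/τ) = e^(−0.80/0.3856) = 0.1256.
Trapped volume = 572.0 × 0.1256 = 71.843 mL.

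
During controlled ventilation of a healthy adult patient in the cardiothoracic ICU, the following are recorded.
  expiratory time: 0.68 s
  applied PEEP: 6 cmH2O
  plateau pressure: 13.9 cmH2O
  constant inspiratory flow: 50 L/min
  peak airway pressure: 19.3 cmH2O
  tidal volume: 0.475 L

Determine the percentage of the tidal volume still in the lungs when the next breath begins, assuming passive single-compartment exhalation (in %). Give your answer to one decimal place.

Flow: 50 L/min ÷ 60 = 0.8333 L/s.
R = (PIP − Pplat)/V̇ = (19.3 − 13.9) / 0.8333 = 5.4/0.8333 = 6.48 cmH2O·s/L.
C = Vt/(Pplat − PEEP) = 475.0 / (13.9 − 6) = 475.0/7.9 = 60.127 mL/cmH2O.
τ = R × C = 6.48 × 0.06013 L/cmH2O = 0.3896 s.
Fraction remaining at end-expiration = e^(−Te/τ) = e^(−0.68/0.3896) = 0.1746 → 17.46%.

17.5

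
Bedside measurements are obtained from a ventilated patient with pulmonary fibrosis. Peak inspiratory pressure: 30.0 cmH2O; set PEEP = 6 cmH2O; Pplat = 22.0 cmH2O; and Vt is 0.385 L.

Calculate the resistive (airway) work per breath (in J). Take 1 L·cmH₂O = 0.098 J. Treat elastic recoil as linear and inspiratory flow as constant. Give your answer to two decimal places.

0.30

With constant inspiratory flow the resistive pressure is constant at PIP − Pplat = 30.0 − 22.0 = 8.0 cmH2O, so resistive work = 8.0 × 0.385 = 3.08 L·cmH2O.
× 0.098 J/(L·cmH2O) → 0.3018 J.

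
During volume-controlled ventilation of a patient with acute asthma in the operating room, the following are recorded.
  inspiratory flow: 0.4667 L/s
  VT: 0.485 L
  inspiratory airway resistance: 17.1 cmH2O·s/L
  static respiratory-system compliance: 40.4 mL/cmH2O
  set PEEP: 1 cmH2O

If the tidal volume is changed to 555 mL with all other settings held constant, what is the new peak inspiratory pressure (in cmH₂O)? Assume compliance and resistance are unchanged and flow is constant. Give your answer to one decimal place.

22.7

PIP = Vt/C + R·V̇ + PEEP (constant-flow equation of motion).
Only the elastic term changes: ΔPIP = ΔVt / C = (555 − 485) / 40.4 = 1.733 cmH2O.
Original PIP = 485/40.4 + 17.1×0.4667 + 1 = 20.986 cmH2O; new PIP = 20.986 + (1.733) = 22.719 cmH2O.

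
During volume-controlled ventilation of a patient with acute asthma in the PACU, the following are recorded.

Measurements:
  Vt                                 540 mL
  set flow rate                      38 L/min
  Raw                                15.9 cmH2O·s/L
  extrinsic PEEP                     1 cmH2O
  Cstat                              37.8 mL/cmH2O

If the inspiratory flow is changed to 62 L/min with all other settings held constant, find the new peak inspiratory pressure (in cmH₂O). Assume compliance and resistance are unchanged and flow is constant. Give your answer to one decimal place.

31.7

Flow: 38 L/min ÷ 60 = 0.6333 L/s.
New flow: 62 L/min ÷ 60 = 1.0333 L/s.
PIP = Vt/C + R·V̇ + PEEP (constant-flow equation of motion).
Only the resistive term changes: ΔPIP = R × ΔV̇ = 15.9 × (1.0333 − 0.6333) = 15.9 × 0.4 = 6.36 cmH2O.
Original PIP = 540/37.8 + 15.9×0.6333 + 1 = 25.355 cmH2O; new PIP = 25.355 + (6.36) = 31.715 cmH2O.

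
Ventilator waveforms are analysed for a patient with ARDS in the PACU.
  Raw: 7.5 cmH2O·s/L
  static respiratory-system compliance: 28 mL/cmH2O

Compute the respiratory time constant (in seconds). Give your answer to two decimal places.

τ = R × C = 7.5 × 28 mL/cmH2O = 7.5 × 0.028 L/cmH2O = 0.21 s.

0.21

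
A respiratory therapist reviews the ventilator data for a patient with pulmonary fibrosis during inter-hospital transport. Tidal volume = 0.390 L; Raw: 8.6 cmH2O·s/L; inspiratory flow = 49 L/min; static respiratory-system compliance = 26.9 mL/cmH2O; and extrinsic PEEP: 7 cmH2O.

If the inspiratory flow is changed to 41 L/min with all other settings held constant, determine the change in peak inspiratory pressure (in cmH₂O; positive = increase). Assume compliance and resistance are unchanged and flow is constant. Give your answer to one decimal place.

-1.1

Flow: 49 L/min ÷ 60 = 0.8167 L/s.
New flow: 41 L/min ÷ 60 = 0.6833 L/s.
PIP = Vt/C + R·V̇ + PEEP (constant-flow equation of motion).
Only the resistive term changes: ΔPIP = R × ΔV̇ = 8.6 × (0.6833 − 0.8167) = 8.6 × -0.1334 = -1.147 cmH2O.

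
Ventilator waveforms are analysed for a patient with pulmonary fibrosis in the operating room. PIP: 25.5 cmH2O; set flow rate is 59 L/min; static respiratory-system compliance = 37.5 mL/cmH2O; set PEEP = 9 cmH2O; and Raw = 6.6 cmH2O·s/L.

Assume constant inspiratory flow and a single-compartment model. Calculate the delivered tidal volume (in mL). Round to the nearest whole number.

Flow: 59 L/min ÷ 60 = 0.9833 L/s.
Equation of motion (constant flow): PIP = Vt/C + R·V̇ + PEEP.
Vt/C = PIP − R·V̇ − PEEP = 25.5 − 6.49 − 9 = 10.01 cmH2O.
Vt = C × 10.01 = 37.5 × 10.01 = 375.38 mL.

375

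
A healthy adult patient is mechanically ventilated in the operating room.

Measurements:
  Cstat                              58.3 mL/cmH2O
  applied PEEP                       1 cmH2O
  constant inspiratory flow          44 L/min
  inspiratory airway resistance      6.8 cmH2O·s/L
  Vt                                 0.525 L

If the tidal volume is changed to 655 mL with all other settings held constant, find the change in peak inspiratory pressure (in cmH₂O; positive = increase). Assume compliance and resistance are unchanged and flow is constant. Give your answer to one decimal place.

PIP = Vt/C + R·V̇ + PEEP (constant-flow equation of motion).
Only the elastic term changes: ΔPIP = ΔVt / C = (655 − 525) / 58.3 = 2.23 cmH2O.

2.2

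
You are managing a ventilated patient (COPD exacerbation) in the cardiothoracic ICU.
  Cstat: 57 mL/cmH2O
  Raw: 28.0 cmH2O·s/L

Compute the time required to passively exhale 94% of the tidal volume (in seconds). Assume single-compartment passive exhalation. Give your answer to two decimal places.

4.49

τ = R × C = 28.0 × 57 mL/cmH2O = 28.0 × 0.057 L/cmH2O = 1.596 s.
Exhaled fraction f = 1 − e^(−t/τ) → t = −τ·ln(1 − f) = −1.596·ln(0.06) = 4.49 s.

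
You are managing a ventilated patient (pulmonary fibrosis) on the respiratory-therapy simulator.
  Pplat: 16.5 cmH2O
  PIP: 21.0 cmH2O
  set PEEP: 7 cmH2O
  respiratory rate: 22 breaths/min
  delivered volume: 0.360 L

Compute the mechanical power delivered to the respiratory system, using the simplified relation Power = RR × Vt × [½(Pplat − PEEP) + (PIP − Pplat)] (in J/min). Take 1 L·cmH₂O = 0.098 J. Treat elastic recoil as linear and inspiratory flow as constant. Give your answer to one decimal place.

Per-breath work = Vt × [½(Pplat−PEEP) + (PIP−Pplat)] = 0.360 × [0.5×9.5 + 4.5] = 0.360 × 9.25 = 3.33 L·cmH2O.
Power = 22 × 3.33 = 73.26 L·cmH2O/min.
× 0.098 J/(L·cmH2O) → 7.179 J/min.

7.2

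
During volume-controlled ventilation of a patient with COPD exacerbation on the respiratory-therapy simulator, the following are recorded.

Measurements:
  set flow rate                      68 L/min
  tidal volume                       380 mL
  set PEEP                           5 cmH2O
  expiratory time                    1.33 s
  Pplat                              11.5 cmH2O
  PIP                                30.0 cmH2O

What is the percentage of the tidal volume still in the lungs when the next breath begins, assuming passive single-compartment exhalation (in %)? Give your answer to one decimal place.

24.8

Flow: 68 L/min ÷ 60 = 1.1333 L/s.
R = (PIP − Pplat)/V̇ = (30.0 − 11.5) / 1.1333 = 18.5/1.1333 = 16.324 cmH2O·s/L.
C = Vt/(Pplat − PEEP) = 380.0 / (11.5 − 5) = 380.0/6.5 = 58.462 mL/cmH2O.
τ = R × C = 16.324 × 0.05846 L/cmH2O = 0.9543 s.
Fraction remaining at end-expiration = e^(−Te/τ) = e^(−1.33/0.9543) = 0.2482 → 24.82%.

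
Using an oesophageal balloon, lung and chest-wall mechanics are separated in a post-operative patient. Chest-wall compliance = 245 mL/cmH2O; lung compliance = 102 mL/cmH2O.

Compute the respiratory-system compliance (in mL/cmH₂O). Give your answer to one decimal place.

72.0

Lung and chest wall are elastances in series: 1/Crs = 1/CL + 1/Ccw.
1/Crs = 1/102 + 1/245 = 0.01389.
Crs = 71.994 mL/cmH2O.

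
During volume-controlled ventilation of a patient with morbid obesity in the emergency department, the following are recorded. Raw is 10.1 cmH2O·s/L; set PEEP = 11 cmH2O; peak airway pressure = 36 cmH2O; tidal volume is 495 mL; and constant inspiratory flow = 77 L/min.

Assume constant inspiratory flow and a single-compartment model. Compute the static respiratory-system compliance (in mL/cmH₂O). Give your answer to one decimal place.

Flow: 77 L/min ÷ 60 = 1.2833 L/s.
Equation of motion (constant flow): PIP = Vt/C + R·V̇ + PEEP.
Vt/C = PIP − R·V̇ − PEEP = 36 − 10.1×1.2833 − 11 = 36 − 12.961 − 11 = 12.039 cmH2O.
C = Vt / 12.039 = 495 / 12.039 = 41.116 mL/cmH2O.

41.1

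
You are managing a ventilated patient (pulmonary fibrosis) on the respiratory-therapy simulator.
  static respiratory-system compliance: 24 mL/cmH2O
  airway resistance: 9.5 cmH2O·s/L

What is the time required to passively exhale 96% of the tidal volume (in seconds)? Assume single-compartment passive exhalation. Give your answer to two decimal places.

0.73

τ = R × C = 9.5 × 24 mL/cmH2O = 9.5 × 0.024 L/cmH2O = 0.228 s.
Exhaled fraction f = 1 − e^(−t/τ) → t = −τ·ln(1 − f) = −0.228·ln(0.04) = 0.7339 s.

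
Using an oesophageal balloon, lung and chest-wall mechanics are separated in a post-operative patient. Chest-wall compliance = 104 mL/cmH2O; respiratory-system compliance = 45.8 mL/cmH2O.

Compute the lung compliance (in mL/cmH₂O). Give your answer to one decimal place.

1/CL = 1/Crs − 1/Ccw.
1/CL = 1/45.8 − 1/104 = 0.01222.
CL = 81.833 mL/cmH2O.

81.8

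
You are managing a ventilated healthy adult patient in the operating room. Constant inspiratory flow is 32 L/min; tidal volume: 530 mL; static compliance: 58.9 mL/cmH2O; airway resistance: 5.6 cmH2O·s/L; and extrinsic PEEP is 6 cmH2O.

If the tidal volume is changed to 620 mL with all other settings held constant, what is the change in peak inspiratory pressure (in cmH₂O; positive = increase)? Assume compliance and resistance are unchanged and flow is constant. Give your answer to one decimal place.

PIP = Vt/C + R·V̇ + PEEP (constant-flow equation of motion).
Only the elastic term changes: ΔPIP = ΔVt / C = (620 − 530) / 58.9 = 1.528 cmH2O.

1.5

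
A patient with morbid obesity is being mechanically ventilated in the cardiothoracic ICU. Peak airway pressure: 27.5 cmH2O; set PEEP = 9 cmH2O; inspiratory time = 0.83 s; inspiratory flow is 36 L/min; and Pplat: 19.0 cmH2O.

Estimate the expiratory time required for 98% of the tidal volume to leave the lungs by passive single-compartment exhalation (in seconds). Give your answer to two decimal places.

2.76

Flow: 36 L/min ÷ 60 = 0.6 L/s.
Vt = flow × Ti = 0.6 L/s × 0.83 s × 1000 mL/L = 498.0 mL.
R = (PIP − Pplat)/V̇ = (27.5 − 19.0) / 0.6 = 8.5/0.6 = 14.167 cmH2O·s/L.
C = Vt/(Pplat − PEEP) = 498.0 / (19.0 − 9) = 498.0/10.0 = 49.8 mL/cmH2O.
τ = R × C = 14.167 × 0.0498 L/cmH2O = 0.7055 s.
t = −τ·ln(1 − 0.98) = −0.7055·ln(0.02) = 2.76 s.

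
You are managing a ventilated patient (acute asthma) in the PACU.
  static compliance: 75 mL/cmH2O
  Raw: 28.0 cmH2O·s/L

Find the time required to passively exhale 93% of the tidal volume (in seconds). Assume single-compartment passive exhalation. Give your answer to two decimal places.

5.58

τ = R × C = 28.0 × 75 mL/cmH2O = 28.0 × 0.075 L/cmH2O = 2.1 s.
Exhaled fraction f = 1 − e^(−t/τ) → t = −τ·ln(1 − f) = −2.1·ln(0.07) = 5.584 s.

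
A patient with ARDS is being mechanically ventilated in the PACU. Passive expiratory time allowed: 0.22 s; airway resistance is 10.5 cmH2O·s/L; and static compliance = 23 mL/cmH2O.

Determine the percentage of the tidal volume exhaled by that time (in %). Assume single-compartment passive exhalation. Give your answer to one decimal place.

59.8

τ = R × C = 10.5 × 23 mL/cmH2O = 10.5 × 0.023 L/cmH2O = 0.2415 s.
Passive exhalation: V(t)/V₀ = e^(−t/τ) = e^(−0.22/0.2415) = 0.4021.
Fraction exhaled = 1 − 0.4021 = 0.5979 → 59.79%.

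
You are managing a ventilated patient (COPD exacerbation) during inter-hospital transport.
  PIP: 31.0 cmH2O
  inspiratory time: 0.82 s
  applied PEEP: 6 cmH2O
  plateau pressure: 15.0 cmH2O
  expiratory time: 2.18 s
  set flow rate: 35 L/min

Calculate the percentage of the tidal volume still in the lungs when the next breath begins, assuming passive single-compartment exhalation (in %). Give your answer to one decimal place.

Flow: 35 L/min ÷ 60 = 0.5833 L/s.
Vt = flow × Ti = 0.5833 L/s × 0.82 s × 1000 mL/L = 478.31 mL.
R = (PIP − Pplat)/V̇ = (31.0 − 15.0) / 0.5833 = 16.0/0.5833 = 27.43 cmH2O·s/L.
C = Vt/(Pplat − PEEP) = 478.31 / (15.0 − 6) = 478.31/9.0 = 53.146 mL/cmH2O.
τ = R × C = 27.43 × 0.05315 L/cmH2O = 1.458 s.
Fraction remaining at end-expiration = e^(−Te/τ) = e^(−2.18/1.458) = 0.2242 → 22.42%.

22.4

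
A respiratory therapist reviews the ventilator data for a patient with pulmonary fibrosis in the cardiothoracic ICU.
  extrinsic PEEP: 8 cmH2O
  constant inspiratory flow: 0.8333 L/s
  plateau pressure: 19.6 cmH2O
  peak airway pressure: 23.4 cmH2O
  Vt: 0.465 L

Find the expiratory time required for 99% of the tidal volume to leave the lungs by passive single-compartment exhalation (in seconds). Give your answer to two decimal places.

0.84

R = (PIP − Pplat)/V̇ = (23.4 − 19.6) / 0.8333 = 3.8/0.8333 = 4.56 cmH2O·s/L.
C = Vt/(Pplat − PEEP) = 465.0 / (19.6 − 8) = 465.0/11.6 = 40.086 mL/cmH2O.
τ = R × C = 4.56 × 0.04009 L/cmH2O = 0.1828 s.
t = −τ·ln(1 − 0.99) = −0.1828·ln(0.01) = 0.8418 s.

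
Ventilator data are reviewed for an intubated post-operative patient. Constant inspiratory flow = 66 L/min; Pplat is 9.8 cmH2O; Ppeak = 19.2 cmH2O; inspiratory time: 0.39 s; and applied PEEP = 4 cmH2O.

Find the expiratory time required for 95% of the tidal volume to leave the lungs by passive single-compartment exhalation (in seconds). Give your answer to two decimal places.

1.89

Flow: 66 L/min ÷ 60 = 1.1 L/s.
Vt = flow × Ti = 1.1 L/s × 0.39 s × 1000 mL/L = 429.0 mL.
R = (PIP − Pplat)/V̇ = (19.2 − 9.8) / 1.1 = 9.4/1.1 = 8.545 cmH2O·s/L.
C = Vt/(Pplat − PEEP) = 429.0 / (9.8 − 4) = 429.0/5.8 = 73.966 mL/cmH2O.
τ = R × C = 8.545 × 0.07397 L/cmH2O = 0.6321 s.
t = −τ·ln(1 − 0.95) = −0.6321·ln(0.05) = 1.894 s.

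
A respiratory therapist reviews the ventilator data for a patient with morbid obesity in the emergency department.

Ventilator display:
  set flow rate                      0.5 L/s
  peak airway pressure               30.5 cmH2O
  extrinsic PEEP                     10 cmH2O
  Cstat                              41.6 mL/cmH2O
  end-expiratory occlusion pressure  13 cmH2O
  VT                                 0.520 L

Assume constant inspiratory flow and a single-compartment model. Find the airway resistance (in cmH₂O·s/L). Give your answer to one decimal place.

Total PEEP = 13 cmH2O (set 10 + intrinsic 3); this is the baseline alveolar pressure.
Equation of motion (constant flow): PIP = Vt/C + R·V̇ + PEEP.
R·V̇ = PIP − Vt/C − PEEP = 30.5 − 520/41.6 − 13 = 30.5 − 12.5 − 13 = 5.0 cmH2O.
R = 5.0 / 0.5 = 10.0 cmH2O·s/L.

10.0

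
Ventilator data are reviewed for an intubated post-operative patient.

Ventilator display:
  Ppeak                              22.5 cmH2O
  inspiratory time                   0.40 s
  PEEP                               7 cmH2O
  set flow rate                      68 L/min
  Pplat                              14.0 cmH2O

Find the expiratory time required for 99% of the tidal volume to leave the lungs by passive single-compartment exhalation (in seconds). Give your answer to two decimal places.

Flow: 68 L/min ÷ 60 = 1.1333 L/s.
Vt = flow × Ti = 1.1333 L/s × 0.40 s × 1000 mL/L = 453.32 mL.
R = (PIP − Pplat)/V̇ = (22.5 − 14.0) / 1.1333 = 8.5/1.1333 = 7.5 cmH2O·s/L.
C = Vt/(Pplat − PEEP) = 453.32 / (14.0 − 7) = 453.32/7.0 = 64.76 mL/cmH2O.
τ = R × C = 7.5 × 0.06476 L/cmH2O = 0.4857 s.
t = −τ·ln(1 − 0.99) = −0.4857·ln(0.01) = 2.237 s.

2.24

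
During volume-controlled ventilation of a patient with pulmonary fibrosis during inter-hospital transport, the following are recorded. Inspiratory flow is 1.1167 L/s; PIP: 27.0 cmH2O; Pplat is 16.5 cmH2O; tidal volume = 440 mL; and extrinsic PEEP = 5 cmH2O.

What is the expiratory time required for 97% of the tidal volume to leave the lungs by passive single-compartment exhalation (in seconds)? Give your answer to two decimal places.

R = (PIP − Pplat)/V̇ = (27.0 − 16.5) / 1.1167 = 10.5/1.1167 = 9.403 cmH2O·s/L.
C = Vt/(Pplat − PEEP) = 440.0 / (16.5 − 5) = 440.0/11.5 = 38.261 mL/cmH2O.
τ = R × C = 9.403 × 0.03826 L/cmH2O = 0.3598 s.
t = −τ·ln(1 − 0.97) = −0.3598·ln(0.03) = 1.262 s.

1.26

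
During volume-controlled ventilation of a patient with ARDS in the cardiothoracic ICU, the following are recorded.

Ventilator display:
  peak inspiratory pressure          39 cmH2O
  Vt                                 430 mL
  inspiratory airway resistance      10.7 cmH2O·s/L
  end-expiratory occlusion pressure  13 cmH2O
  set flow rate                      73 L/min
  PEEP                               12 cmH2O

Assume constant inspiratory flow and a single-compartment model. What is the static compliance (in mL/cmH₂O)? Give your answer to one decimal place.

Flow: 73 L/min ÷ 60 = 1.2167 L/s.
Total PEEP = 13 cmH2O (set 12 + intrinsic 1); this is the baseline alveolar pressure.
Equation of motion (constant flow): PIP = Vt/C + R·V̇ + PEEP.
Vt/C = PIP − R·V̇ − PEEP = 39 − 10.7×1.2167 − 13 = 39 − 13.019 − 13 = 12.981 cmH2O.
C = Vt / 12.981 = 430 / 12.981 = 33.125 mL/cmH2O.

33.1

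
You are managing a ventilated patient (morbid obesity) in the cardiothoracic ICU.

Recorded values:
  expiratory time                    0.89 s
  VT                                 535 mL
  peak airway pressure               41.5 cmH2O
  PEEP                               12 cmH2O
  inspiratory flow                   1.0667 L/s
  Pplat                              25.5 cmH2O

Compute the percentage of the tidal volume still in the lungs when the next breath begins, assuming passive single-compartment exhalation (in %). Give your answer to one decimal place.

R = (PIP − Pplat)/V̇ = (41.5 − 25.5) / 1.0667 = 16.0/1.0667 = 15.0 cmH2O·s/L.
C = Vt/(Pplat − PEEP) = 535.0 / (25.5 − 12) = 535.0/13.5 = 39.63 mL/cmH2O.
τ = R × C = 15.0 × 0.03963 L/cmH2O = 0.5945 s.
Fraction remaining at end-expiration = e^(−Te/τ) = e^(−0.89/0.5945) = 0.2238 → 22.38%.

22.4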